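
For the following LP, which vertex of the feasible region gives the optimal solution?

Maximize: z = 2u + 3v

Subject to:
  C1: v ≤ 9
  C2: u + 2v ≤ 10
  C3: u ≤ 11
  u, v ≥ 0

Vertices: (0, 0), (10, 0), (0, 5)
Evaluating z = 2u + 3v at each vertex:
  (0, 0): z = 0
  (10, 0): z = 20
  (0, 5): z = 15

The largest value is z = 20, attained at (10, 0).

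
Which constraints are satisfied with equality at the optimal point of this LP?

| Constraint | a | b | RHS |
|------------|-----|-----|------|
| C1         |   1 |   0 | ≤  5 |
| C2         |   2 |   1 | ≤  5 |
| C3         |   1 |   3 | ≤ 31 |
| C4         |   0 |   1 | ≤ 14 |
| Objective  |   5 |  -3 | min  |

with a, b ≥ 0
Optimal: a = 0, b = 5
Binding: C2, a ≥ 0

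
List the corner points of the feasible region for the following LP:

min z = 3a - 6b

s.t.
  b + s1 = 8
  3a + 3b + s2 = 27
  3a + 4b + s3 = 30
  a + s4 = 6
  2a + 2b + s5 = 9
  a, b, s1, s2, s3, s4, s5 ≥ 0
Each vertex is the intersection of two constraint boundaries that also satisfies all remaining constraints:
  a = 0 and b = 0 → (0, 0)
  2a + 2b = 9 and b = 0 → (4.5, 0)
  2a + 2b = 9 and a = 0 → (0, 4.5)

Vertices: (0, 0), (4.5, 0), (0, 4.5)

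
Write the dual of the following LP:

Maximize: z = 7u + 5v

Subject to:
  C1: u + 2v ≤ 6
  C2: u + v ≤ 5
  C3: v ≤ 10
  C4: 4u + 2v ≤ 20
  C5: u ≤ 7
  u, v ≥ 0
Minimize: z = 6y1 + 5y2 + 10y3 + 20y4 + 7y5

Subject to:
  C1: -y1 - y2 - 4y4 - y5 ≤ -7
  C2: -2y1 - y2 - y3 - 2y4 ≤ -5
  y1, y2, y3, y4, y5 ≥ 0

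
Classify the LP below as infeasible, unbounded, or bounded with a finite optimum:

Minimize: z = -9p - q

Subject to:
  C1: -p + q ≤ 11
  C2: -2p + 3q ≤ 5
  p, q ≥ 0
Feasible point: (0, 0) satisfies every constraint, so the LP is feasible.
Direction d = (1, 0): for each constraint row a, a·d ≤ 0 —
  (-1)(1) + (1)(0) = -1 ≤ 0
  (-2)(1) + (3)(0) = -2 ≤ 0
and d ≥ 0, so (0, 0) + t·d stays feasible for every t ≥ 0. Along this ray z = -9p - q changes by -9 per unit t, so z → −∞.

The LP is unbounded; z can be made arbitrarily small.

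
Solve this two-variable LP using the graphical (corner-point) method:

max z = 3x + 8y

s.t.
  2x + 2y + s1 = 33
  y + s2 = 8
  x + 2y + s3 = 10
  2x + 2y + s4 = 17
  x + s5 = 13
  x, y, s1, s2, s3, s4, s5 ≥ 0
Each vertex is the intersection of two constraint boundaries that also satisfies all remaining constraints:
  x = 0 and y = 0 → (0, 0)
  2x + 2y = 17 and y = 0 → (8.5, 0)
  x + 2y = 10 and 2x + 2y = 17 → (7, 1.5)
  x + 2y = 10 and x = 0 → (0, 5)

Evaluating z = 3x + 8y at each vertex:
  (0, 0): z = 0
  (8.5, 0): z = 25.5
  (7, 1.5): z = 33
  (0, 5): z = 40

The maximum is at (0, 5) with z = 40.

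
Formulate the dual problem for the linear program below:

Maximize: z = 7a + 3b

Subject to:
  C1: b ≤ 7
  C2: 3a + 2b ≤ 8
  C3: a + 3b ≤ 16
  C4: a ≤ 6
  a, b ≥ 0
Minimize: z = 7y1 + 8y2 + 16y3 + 6y4

Subject to:
  C1: -3y2 - y3 - y4 ≤ -7
  C2: -y1 - 2y2 - 3y3 ≤ -3
  y1, y2, y3, y4 ≥ 0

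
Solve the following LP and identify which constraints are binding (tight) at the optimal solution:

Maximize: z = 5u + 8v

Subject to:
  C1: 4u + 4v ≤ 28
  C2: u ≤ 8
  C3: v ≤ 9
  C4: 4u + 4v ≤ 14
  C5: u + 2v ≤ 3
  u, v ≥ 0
Optimal: u = 3, v = 0
Slack at optimum:
  C1: slack = 16
  C2: slack = 5
  C3: slack = 9
  C4: slack = 2
  C5: slack = 0 (binding)
  u ≥ 0: u = 3
  v ≥ 0: v = 0 (binding)
Binding constraints: C5, v ≥ 0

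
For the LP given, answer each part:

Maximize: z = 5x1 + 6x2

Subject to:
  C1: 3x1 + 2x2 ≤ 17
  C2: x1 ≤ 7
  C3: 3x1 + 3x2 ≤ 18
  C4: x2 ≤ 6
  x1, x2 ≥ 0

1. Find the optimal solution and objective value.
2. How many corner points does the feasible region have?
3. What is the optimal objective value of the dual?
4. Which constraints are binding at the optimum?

1. x1 = 0, x2 = 6, z = 36
2. 4
3. 36 (by strong duality, equal to the primal optimum)
4. C3, C4, x1 ≥ 0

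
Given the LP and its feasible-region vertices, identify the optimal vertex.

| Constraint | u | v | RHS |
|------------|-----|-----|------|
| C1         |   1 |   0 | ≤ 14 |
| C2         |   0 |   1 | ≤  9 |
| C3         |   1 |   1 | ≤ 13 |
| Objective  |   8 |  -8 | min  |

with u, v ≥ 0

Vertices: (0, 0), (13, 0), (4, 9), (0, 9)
Evaluating z = 8u - 8v at each vertex:
  (0, 0): z = 0
  (13, 0): z = 104
  (4, 9): z = -40
  (0, 9): z = -72

The smallest value is z = -72, attained at (0, 9).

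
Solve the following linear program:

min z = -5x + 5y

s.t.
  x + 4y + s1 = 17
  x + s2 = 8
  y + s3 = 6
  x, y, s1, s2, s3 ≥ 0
x = 8, y = 0, z = -40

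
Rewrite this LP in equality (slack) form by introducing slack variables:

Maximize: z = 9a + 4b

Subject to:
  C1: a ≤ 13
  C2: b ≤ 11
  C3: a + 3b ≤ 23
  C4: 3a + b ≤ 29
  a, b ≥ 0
max z = 9a + 4b

s.t.
  a + s1 = 13
  b + s2 = 11
  a + 3b + s3 = 23
  3a + b + s4 = 29
  a, b, s1, s2, s3, s4 ≥ 0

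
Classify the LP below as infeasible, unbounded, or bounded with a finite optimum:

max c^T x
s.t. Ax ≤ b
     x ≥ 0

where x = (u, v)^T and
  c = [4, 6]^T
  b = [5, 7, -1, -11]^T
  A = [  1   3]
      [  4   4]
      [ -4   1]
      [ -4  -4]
One constraint requires 4u + 4v ≤ 7, while the constraint -4u - 4v ≤ -11 is equivalent to 4u + 4v ≥ 11. Together they would need 11 ≤ 4u + 4v ≤ 7, which is impossible since 11 > 7. No point satisfies all constraints.

Infeasible — the constraint set is empty.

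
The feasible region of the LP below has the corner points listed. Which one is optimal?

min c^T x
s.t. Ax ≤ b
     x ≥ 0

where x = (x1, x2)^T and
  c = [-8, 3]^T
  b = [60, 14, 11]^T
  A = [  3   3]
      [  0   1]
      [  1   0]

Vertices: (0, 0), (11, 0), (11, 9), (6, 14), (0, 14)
(11, 0) with z = -88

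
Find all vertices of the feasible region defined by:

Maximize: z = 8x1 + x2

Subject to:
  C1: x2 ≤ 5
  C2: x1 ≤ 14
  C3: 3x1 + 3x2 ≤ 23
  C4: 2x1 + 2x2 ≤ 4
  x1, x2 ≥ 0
Each vertex is the intersection of two constraint boundaries that also satisfies all remaining constraints:
  x1 = 0 and x2 = 0 → (0, 0)
  2x1 + 2x2 = 4 and x2 = 0 → (2, 0)
  2x1 + 2x2 = 4 and x1 = 0 → (0, 2)

Vertices: (0, 0), (2, 0), (0, 2)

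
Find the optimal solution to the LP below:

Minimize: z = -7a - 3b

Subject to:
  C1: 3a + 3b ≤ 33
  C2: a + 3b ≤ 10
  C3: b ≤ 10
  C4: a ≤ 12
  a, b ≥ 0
Each vertex is the intersection of two constraint boundaries that also satisfies all remaining constraints:
  a = 0 and b = 0 → (0, 0)
  a + 3b = 10 and b = 0 → (10, 0)
  a + 3b = 10 and a = 0 → (0, 3.333)

Evaluating z = -7a - 3b at each vertex:
  (0, 0): z = 0
  (10, 0): z = -70
  (0, 3.333): z = -10

The minimum is at (10, 0) with z = -70.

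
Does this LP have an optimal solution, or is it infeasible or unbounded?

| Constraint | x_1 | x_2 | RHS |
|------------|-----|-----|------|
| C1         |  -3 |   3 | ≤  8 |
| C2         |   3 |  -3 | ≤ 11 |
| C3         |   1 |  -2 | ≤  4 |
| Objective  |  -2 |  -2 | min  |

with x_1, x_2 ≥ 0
Feasible point: (0, 0) satisfies every constraint, so the LP is feasible.
Direction d = (1, 1): for each constraint row a, a·d ≤ 0 —
  (-3)(1) + (3)(1) = 0 ≤ 0
  (3)(1) + (-3)(1) = 0 ≤ 0
  (1)(1) + (-2)(1) = -1 ≤ 0
and d ≥ 0, so (0, 0) + t·d stays feasible for every t ≥ 0. Along this ray z = -2x_1 - 2x_2 changes by -4 per unit t, so z → −∞.

Unbounded — the objective can decrease without bound over the feasible region.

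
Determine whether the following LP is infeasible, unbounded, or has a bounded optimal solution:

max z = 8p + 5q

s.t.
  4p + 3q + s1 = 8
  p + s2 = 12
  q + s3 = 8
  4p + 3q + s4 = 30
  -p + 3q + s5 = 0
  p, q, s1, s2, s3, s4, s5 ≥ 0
The point (2, 0) satisfies every constraint, so the LP is feasible; the constraints give p ≤ 12 and q ≤ 8, which with p, q ≥ 0 keep the feasible region inside a bounded box. A feasible, bounded LP attains a finite optimum at a vertex.

Bounded optimum: z* = 16 at (2, 0).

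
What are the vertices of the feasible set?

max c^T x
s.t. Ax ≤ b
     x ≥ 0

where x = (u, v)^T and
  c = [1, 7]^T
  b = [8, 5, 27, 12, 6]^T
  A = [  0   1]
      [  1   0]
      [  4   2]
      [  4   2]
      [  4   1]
Each vertex is the intersection of two constraint boundaries that also satisfies all remaining constraints:
  u = 0 and v = 0 → (0, 0)
  4u + v = 6 and v = 0 → (1.5, 0)
  4u + 2v = 12 and 4u + v = 6 → (0, 6)

Vertices: (0, 0), (1.5, 0), (0, 6)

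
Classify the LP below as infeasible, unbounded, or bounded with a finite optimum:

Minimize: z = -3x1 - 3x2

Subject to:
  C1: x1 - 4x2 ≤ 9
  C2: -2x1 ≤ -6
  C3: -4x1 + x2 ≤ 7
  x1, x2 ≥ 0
Feasible point: (3, 0) satisfies every constraint, so the LP is feasible.
Direction d = (1, 1): for each constraint row a, a·d ≤ 0 —
  (1)(1) + (-4)(1) = -3 ≤ 0
  (-2)(1) + (0)(1) = -2 ≤ 0
  (-4)(1) + (1)(1) = -3 ≤ 0
and d ≥ 0, so (3, 0) + t·d stays feasible for every t ≥ 0. Along this ray z = -3x1 - 3x2 changes by -6 per unit t, so z → −∞.

Unbounded: there is a feasible ray along which z → −∞.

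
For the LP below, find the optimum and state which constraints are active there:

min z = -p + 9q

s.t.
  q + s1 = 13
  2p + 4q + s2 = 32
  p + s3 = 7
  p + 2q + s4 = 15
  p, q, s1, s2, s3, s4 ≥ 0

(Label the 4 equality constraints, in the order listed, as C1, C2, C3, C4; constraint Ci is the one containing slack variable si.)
Optimal: p = 7, q = 0
Binding: C3, q ≥ 0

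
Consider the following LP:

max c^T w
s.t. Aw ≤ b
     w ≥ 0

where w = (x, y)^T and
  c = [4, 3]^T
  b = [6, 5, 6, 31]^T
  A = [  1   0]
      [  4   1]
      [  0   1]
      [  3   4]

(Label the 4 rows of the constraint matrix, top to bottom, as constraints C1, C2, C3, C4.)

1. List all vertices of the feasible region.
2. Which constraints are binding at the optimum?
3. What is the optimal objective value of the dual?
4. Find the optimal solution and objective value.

1. (0, 0), (1.25, 0), (0, 5)
2. C2, x ≥ 0
3. 15 (by strong duality, equal to the primal optimum)
4. x = 0, y = 5, z = 15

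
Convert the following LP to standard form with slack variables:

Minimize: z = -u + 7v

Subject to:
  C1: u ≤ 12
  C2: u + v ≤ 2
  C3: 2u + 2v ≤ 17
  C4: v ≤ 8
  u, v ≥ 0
min z = -u + 7v

s.t.
  u + s1 = 12
  u + v + s2 = 2
  2u + 2v + s3 = 17
  v + s4 = 8
  u, v, s1, s2, s3, s4 ≥ 0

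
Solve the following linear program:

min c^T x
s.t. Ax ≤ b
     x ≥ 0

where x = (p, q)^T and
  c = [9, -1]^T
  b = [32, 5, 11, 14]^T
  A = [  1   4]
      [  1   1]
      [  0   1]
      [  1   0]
Each vertex is the intersection of two constraint boundaries that also satisfies all remaining constraints:
  p = 0 and q = 0 → (0, 0)
  p + q = 5 and q = 0 → (5, 0)
  p + q = 5 and p = 0 → (0, 5)

Evaluating z = 9p - q at each vertex:
  (0, 0): z = 0
  (5, 0): z = 45
  (0, 5): z = -5

The minimum is at (0, 5) with z = -5.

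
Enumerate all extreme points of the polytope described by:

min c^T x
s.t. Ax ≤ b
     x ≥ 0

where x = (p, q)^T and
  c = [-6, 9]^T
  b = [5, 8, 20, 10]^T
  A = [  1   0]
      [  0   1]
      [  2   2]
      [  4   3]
Each vertex is the intersection of two constraint boundaries that also satisfies all remaining constraints:
  p = 0 and q = 0 → (0, 0)
  4p + 3q = 10 and q = 0 → (2.5, 0)
  4p + 3q = 10 and p = 0 → (0, 3.333)

Vertices: (0, 0), (2.5, 0), (0, 3.333)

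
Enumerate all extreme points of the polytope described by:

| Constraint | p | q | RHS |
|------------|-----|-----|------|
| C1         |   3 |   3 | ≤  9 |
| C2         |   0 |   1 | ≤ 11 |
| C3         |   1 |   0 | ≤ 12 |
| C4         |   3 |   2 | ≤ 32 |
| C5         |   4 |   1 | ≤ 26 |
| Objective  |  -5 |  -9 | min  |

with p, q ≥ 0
Each vertex is the intersection of two constraint boundaries that also satisfies all remaining constraints:
  p = 0 and q = 0 → (0, 0)
  3p + 3q = 9 and q = 0 → (3, 0)
  3p + 3q = 9 and p = 0 → (0, 3)

Vertices: (0, 0), (3, 0), (0, 3)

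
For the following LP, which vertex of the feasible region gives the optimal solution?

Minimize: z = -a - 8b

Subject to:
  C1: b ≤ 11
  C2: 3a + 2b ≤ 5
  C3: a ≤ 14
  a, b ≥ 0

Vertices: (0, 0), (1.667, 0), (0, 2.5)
(0, 2.5) with z = -20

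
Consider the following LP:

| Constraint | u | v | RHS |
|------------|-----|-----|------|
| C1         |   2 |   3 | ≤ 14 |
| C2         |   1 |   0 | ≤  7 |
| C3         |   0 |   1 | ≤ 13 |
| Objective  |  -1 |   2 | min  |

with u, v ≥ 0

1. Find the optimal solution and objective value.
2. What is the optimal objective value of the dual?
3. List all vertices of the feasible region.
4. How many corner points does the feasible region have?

1. u = 7, v = 0, z = -7
2. -7 (by strong duality, equal to the primal optimum)
3. (0, 0), (7, 0), (0, 4.667)
4. 3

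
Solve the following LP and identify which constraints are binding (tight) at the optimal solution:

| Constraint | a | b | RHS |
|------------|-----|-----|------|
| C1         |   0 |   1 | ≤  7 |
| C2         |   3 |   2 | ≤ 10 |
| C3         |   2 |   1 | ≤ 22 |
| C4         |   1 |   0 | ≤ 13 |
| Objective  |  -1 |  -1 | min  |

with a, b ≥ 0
Optimal: a = 0, b = 5
Binding: C2, a ≥ 0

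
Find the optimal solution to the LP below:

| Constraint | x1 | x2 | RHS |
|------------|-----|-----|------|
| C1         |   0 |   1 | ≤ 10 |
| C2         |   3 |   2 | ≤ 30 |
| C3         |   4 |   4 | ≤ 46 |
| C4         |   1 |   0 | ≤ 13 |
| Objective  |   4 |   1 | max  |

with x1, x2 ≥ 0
x1 = 10, x2 = 0, z = 40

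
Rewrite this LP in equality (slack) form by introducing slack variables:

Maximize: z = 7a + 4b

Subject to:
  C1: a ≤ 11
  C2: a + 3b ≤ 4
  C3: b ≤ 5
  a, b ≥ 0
max z = 7a + 4b

s.t.
  a + s1 = 11
  a + 3b + s2 = 4
  b + s3 = 5
  a, b, s1, s2, s3 ≥ 0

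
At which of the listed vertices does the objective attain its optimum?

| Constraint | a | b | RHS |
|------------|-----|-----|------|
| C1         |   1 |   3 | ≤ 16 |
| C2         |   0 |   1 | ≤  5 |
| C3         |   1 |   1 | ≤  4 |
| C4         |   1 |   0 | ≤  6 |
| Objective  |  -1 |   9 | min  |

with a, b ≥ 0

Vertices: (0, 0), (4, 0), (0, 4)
Evaluating z = -a + 9b at each vertex:
  (0, 0): z = 0
  (4, 0): z = -4
  (0, 4): z = 36

The smallest value is z = -4, attained at (4, 0).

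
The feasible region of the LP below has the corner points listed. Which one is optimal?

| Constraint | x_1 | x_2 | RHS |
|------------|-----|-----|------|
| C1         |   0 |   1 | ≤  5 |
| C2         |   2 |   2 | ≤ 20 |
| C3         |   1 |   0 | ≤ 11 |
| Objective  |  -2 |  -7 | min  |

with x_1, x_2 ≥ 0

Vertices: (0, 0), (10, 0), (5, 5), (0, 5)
(5, 5) with z = -45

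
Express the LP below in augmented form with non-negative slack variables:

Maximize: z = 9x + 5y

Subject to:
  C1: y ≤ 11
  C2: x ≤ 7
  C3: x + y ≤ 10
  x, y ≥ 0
max z = 9x + 5y

s.t.
  y + s1 = 11
  x + s2 = 7
  x + y + s3 = 10
  x, y, s1, s2, s3 ≥ 0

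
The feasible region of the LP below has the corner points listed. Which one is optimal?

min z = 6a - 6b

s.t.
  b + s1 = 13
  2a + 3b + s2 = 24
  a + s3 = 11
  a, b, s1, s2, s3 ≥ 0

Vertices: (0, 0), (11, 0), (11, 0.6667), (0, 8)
(0, 8) with z = -48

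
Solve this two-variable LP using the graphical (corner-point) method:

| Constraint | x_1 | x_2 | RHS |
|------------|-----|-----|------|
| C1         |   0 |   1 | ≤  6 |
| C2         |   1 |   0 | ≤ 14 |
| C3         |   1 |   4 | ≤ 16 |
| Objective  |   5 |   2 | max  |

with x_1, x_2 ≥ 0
Each vertex is the intersection of two constraint boundaries that also satisfies all remaining constraints:
  x_1 = 0 and x_2 = 0 → (0, 0)
  x_1 = 14 and x_2 = 0 → (14, 0)
  x_1 = 14 and x_1 + 4x_2 = 16 → (14, 0.5)
  x_1 + 4x_2 = 16 and x_1 = 0 → (0, 4)

Evaluating z = 5x_1 + 2x_2 at each vertex:
  (0, 0): z = 0
  (14, 0): z = 70
  (14, 0.5): z = 71
  (0, 4): z = 8

The maximum is at (14, 0.5) with z = 71.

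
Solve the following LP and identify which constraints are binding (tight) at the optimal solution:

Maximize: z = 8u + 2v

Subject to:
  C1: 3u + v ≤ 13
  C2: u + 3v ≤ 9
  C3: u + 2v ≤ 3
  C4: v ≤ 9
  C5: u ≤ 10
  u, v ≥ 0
Optimal: u = 3, v = 0
Slack at optimum:
  C1: slack = 4
  C2: slack = 6
  C3: slack = 0 (binding)
  C4: slack = 9
  C5: slack = 7
  u ≥ 0: u = 3
  v ≥ 0: v = 0 (binding)
Binding constraints: C3, v ≥ 0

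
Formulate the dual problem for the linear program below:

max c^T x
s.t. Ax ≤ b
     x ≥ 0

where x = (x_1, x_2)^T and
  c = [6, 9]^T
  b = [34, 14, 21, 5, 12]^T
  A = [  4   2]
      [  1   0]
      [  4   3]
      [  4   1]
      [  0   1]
Minimize: z = 34y1 + 14y2 + 21y3 + 5y4 + 12y5

Subject to:
  C1: -4y1 - y2 - 4y3 - 4y4 ≤ -6
  C2: -2y1 - 3y3 - y4 - y5 ≤ -9
  y1, y2, y3, y4, y5 ≥ 0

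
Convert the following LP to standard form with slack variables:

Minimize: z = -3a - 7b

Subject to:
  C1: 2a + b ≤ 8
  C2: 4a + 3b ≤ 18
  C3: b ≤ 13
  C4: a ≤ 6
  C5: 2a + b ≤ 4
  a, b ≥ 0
min z = -3a - 7b

s.t.
  2a + b + s1 = 8
  4a + 3b + s2 = 18
  b + s3 = 13
  a + s4 = 6
  2a + b + s5 = 4
  a, b, s1, s2, s3, s4, s5 ≥ 0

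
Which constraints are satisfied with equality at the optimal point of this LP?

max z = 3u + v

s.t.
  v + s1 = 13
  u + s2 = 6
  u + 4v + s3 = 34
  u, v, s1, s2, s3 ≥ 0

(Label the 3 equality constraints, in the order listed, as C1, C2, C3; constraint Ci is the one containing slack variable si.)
Optimal: u = 6, v = 7
Binding: C2, C3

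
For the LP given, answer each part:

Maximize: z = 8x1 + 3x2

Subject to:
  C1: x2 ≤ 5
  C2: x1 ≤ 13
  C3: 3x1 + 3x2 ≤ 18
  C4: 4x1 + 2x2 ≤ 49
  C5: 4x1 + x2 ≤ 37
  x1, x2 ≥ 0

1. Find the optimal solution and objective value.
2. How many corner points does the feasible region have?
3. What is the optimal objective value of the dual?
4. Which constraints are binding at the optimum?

1. x1 = 6, x2 = 0, z = 48
2. 4
3. 48 (by strong duality, equal to the primal optimum)
4. C3, x2 ≥ 0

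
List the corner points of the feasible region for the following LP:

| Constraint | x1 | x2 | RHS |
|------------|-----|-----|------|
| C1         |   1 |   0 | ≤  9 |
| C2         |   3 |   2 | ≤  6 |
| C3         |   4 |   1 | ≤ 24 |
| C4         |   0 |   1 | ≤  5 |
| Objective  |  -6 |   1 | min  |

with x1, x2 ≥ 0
Each vertex is the intersection of two constraint boundaries that also satisfies all remaining constraints:
  x1 = 0 and x2 = 0 → (0, 0)
  3x1 + 2x2 = 6 and x2 = 0 → (2, 0)
  3x1 + 2x2 = 6 and x1 = 0 → (0, 3)

Vertices: (0, 0), (2, 0), (0, 3)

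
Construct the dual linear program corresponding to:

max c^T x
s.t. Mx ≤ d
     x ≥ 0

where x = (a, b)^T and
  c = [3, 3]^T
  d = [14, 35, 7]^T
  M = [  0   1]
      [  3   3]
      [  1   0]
Minimize: z = 14y1 + 35y2 + 7y3

Subject to:
  C1: -3y2 - y3 ≤ -3
  C2: -y1 - 3y2 ≤ -3
  y1, y2, y3 ≥ 0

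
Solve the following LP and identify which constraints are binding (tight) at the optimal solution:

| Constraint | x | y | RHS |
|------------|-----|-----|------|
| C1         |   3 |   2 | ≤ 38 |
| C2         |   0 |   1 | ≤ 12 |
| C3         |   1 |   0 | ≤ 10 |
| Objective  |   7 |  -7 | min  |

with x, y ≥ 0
Optimal: x = 0, y = 12
Slack at optimum:
  C1: slack = 14
  C2: slack = 0 (binding)
  C3: slack = 10
  x ≥ 0: x = 0 (binding)
  y ≥ 0: y = 12
Binding constraints: C2, x ≥ 0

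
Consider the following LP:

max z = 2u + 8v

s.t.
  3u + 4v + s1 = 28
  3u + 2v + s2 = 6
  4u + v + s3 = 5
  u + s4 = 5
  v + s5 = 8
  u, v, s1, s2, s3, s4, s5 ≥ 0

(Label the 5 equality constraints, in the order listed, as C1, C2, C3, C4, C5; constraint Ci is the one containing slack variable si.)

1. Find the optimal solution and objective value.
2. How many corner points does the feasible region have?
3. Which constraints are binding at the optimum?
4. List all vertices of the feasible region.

1. u = 0, v = 3, z = 24
2. 4
3. C2, u ≥ 0
4. (0, 0), (1.25, 0), (0.8, 1.8), (0, 3)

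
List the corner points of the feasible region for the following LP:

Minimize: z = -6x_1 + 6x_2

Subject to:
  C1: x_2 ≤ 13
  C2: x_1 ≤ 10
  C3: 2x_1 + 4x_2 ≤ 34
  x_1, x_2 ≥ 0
Each vertex is the intersection of two constraint boundaries that also satisfies all remaining constraints:
  x_1 = 0 and x_2 = 0 → (0, 0)
  x_1 = 10 and x_2 = 0 → (10, 0)
  x_1 = 10 and 2x_1 + 4x_2 = 34 → (10, 3.5)
  2x_1 + 4x_2 = 34 and x_1 = 0 → (0, 8.5)

Vertices: (0, 0), (10, 0), (10, 3.5), (0, 8.5)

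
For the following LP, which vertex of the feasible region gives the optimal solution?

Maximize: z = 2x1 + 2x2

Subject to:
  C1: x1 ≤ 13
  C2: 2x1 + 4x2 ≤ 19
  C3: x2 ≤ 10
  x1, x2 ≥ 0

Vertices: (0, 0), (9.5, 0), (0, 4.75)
Evaluating z = 2x1 + 2x2 at each vertex:
  (0, 0): z = 0
  (9.5, 0): z = 19
  (0, 4.75): z = 9.5

The largest value is z = 19, attained at (9.5, 0).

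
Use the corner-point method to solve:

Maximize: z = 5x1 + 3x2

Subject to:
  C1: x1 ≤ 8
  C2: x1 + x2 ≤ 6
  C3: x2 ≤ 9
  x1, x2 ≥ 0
Each vertex is the intersection of two constraint boundaries that also satisfies all remaining constraints:
  x1 = 0 and x2 = 0 → (0, 0)
  x1 + x2 = 6 and x2 = 0 → (6, 0)
  x1 + x2 = 6 and x1 = 0 → (0, 6)

Evaluating z = 5x1 + 3x2 at each vertex:
  (0, 0): z = 0
  (6, 0): z = 30
  (0, 6): z = 18

The maximum is at (6, 0) with z = 30.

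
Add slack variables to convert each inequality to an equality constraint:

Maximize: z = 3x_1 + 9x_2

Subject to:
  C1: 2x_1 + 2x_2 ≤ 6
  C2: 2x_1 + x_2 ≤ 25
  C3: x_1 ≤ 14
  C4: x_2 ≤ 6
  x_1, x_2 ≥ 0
max z = 3x_1 + 9x_2

s.t.
  2x_1 + 2x_2 + s1 = 6
  2x_1 + x_2 + s2 = 25
  x_1 + s3 = 14
  x_2 + s4 = 6
  x_1, x_2, s1, s2, s3, s4 ≥ 0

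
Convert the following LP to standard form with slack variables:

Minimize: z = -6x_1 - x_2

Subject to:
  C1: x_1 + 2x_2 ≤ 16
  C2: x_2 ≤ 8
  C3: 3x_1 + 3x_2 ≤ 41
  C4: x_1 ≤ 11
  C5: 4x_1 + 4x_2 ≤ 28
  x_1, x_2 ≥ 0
min z = -6x_1 - x_2

s.t.
  x_1 + 2x_2 + s1 = 16
  x_2 + s2 = 8
  3x_1 + 3x_2 + s3 = 41
  x_1 + s4 = 11
  4x_1 + 4x_2 + s5 = 28
  x_1, x_2, s1, s2, s3, s4, s5 ≥ 0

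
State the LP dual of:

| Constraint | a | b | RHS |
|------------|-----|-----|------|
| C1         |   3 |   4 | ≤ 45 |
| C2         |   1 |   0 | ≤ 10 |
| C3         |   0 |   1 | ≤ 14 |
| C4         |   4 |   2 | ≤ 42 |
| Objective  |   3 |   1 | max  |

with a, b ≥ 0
Minimize: z = 45y1 + 10y2 + 14y3 + 42y4

Subject to:
  C1: -3y1 - y2 - 4y4 ≤ -3
  C2: -4y1 - y3 - 2y4 ≤ -1
  y1, y2, y3, y4 ≥ 0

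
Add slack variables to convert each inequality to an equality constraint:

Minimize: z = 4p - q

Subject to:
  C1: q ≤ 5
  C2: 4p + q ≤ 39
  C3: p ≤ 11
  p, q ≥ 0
min z = 4p - q

s.t.
  q + s1 = 5
  4p + q + s2 = 39
  p + s3 = 11
  p, q, s1, s2, s3 ≥ 0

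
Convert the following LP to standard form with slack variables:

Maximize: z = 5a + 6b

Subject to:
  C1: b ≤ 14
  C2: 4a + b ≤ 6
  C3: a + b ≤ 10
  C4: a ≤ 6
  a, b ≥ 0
max z = 5a + 6b

s.t.
  b + s1 = 14
  4a + b + s2 = 6
  a + b + s3 = 10
  a + s4 = 6
  a, b, s1, s2, s3, s4 ≥ 0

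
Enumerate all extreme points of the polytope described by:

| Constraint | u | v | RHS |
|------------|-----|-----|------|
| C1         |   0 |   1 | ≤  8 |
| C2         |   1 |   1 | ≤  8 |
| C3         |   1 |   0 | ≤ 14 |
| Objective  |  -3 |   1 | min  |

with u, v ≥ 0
Each vertex is the intersection of two constraint boundaries that also satisfies all remaining constraints:
  u = 0 and v = 0 → (0, 0)
  u + v = 8 and v = 0 → (8, 0)
  v = 8 and u + v = 8 → (0, 8)

Vertices: (0, 0), (8, 0), (0, 8)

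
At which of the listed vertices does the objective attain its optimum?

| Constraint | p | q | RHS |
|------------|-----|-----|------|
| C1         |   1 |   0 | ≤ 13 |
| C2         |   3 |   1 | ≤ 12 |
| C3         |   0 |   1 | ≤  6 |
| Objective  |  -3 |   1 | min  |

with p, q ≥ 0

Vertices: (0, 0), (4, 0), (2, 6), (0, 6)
(4, 0) with z = -12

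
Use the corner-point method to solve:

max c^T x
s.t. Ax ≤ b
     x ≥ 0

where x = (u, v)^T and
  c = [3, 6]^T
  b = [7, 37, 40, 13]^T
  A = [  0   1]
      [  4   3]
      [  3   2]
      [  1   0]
u = 4, v = 7, z = 54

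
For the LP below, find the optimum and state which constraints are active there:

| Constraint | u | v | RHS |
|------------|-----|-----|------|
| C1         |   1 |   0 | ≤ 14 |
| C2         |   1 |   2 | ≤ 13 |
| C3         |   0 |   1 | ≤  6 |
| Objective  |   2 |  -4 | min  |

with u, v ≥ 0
Optimal: u = 0, v = 6
Binding: C3, u ≥ 0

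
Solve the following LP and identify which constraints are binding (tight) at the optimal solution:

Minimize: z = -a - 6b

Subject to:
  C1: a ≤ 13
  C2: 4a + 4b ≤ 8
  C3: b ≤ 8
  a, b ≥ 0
Optimal: a = 0, b = 2
Slack at optimum:
  C1: slack = 13
  C2: slack = 0 (binding)
  C3: slack = 6
  a ≥ 0: a = 0 (binding)
  b ≥ 0: b = 2
Binding constraints: C2, a ≥ 0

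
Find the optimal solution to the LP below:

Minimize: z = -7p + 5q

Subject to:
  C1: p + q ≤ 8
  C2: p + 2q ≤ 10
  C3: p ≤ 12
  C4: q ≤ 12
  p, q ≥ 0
p = 8, q = 0, z = -56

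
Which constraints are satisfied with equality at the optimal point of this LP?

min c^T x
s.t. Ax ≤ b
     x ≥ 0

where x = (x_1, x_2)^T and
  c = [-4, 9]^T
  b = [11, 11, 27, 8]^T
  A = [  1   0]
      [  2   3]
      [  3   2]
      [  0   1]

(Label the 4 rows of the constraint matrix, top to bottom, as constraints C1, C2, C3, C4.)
Optimal: x_1 = 5.5, x_2 = 0
Binding: C2, x_2 ≥ 0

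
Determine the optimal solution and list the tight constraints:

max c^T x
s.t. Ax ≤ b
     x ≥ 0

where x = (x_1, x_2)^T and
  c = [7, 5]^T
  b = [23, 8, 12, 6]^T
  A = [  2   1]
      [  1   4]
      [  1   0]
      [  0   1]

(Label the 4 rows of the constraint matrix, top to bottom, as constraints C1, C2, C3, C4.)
Optimal: x_1 = 8, x_2 = 0
Binding: C2, x_2 ≥ 0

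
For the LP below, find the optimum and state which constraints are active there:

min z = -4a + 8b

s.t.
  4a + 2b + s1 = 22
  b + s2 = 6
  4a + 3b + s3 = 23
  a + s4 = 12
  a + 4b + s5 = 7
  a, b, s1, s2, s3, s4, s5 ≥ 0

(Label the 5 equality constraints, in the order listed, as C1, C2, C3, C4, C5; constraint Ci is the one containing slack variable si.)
Optimal: a = 5.5, b = 0
Slack at optimum:
  C1: slack = 0 (binding)
  C2: slack = 6
  C3: slack = 1
  C4: slack = 6.5
  C5: slack = 1.5
  a ≥ 0: a = 5.5
  b ≥ 0: b = 0 (binding)
Binding constraints: C1, b ≥ 0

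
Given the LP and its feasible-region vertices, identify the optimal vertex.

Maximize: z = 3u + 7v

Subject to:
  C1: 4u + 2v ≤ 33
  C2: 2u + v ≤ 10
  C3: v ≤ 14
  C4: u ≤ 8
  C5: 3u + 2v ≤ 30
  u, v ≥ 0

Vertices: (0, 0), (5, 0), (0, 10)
(0, 10) with z = 70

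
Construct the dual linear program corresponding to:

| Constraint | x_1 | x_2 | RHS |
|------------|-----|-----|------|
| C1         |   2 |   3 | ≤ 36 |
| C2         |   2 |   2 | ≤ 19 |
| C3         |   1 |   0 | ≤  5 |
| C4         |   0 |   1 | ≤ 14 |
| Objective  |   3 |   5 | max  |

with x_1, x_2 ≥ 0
Minimize: z = 36y1 + 19y2 + 5y3 + 14y4

Subject to:
  C1: -2y1 - 2y2 - y3 ≤ -3
  C2: -3y1 - 2y2 - y4 ≤ -5
  y1, y2, y3, y4 ≥ 0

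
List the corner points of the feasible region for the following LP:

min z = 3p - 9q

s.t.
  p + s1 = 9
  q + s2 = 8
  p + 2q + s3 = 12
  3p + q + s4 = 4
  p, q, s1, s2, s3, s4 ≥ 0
Each vertex is the intersection of two constraint boundaries that also satisfies all remaining constraints:
  p = 0 and q = 0 → (0, 0)
  3p + q = 4 and q = 0 → (1.333, 0)
  3p + q = 4 and p = 0 → (0, 4)

Vertices: (0, 0), (1.333, 0), (0, 4)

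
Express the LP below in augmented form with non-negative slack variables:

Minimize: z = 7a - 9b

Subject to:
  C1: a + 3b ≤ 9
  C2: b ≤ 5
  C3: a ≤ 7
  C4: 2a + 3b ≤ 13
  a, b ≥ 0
min z = 7a - 9b

s.t.
  a + 3b + s1 = 9
  b + s2 = 5
  a + s3 = 7
  2a + 3b + s4 = 13
  a, b, s1, s2, s3, s4 ≥ 0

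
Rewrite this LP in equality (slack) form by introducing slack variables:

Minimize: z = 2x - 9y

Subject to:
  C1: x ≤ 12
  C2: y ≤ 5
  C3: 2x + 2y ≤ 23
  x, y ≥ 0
min z = 2x - 9y

s.t.
  x + s1 = 12
  y + s2 = 5
  2x + 2y + s3 = 23
  x, y, s1, s2, s3 ≥ 0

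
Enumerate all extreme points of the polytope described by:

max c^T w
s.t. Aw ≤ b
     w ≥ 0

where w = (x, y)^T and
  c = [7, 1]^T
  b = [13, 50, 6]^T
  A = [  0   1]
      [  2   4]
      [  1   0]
Each vertex is the intersection of two constraint boundaries that also satisfies all remaining constraints:
  x = 0 and y = 0 → (0, 0)
  x = 6 and y = 0 → (6, 0)
  2x + 4y = 50 and x = 6 → (6, 9.5)
  2x + 4y = 50 and x = 0 → (0, 12.5)

Vertices: (0, 0), (6, 0), (6, 9.5), (0, 12.5)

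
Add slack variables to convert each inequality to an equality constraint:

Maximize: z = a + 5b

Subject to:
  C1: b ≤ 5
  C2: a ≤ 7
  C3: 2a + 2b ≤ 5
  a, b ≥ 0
max z = a + 5b

s.t.
  b + s1 = 5
  a + s2 = 7
  2a + 2b + s3 = 5
  a, b, s1, s2, s3 ≥ 0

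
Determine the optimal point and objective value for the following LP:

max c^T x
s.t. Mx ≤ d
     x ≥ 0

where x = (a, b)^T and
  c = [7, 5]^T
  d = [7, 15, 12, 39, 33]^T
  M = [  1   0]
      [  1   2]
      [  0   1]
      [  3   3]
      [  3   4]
Each vertex is the intersection of two constraint boundaries that also satisfies all remaining constraints:
  a = 0 and b = 0 → (0, 0)
  a = 7 and b = 0 → (7, 0)
  a = 7 and 3a + 4b = 33 → (7, 3)
  a + 2b = 15 and 3a + 4b = 33 → (3, 6)
  a + 2b = 15 and a = 0 → (0, 7.5)

Evaluating z = 7a + 5b at each vertex:
  (0, 0): z = 0
  (7, 0): z = 49
  (7, 3): z = 64
  (3, 6): z = 51
  (0, 7.5): z = 37.5

The maximum is at (7, 3) with z = 64.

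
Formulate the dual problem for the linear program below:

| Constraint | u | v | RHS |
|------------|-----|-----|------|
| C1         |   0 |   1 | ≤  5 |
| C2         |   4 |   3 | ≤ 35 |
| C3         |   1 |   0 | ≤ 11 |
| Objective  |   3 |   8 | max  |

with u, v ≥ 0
Minimize: z = 5y1 + 35y2 + 11y3

Subject to:
  C1: -4y2 - y3 ≤ -3
  C2: -y1 - 3y2 ≤ -8
  y1, y2, y3 ≥ 0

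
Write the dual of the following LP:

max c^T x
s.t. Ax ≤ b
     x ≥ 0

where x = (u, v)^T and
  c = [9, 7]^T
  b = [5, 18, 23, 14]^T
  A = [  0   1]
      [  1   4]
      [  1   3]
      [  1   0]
Minimize: z = 5y1 + 18y2 + 23y3 + 14y4

Subject to:
  C1: -y2 - y3 - y4 ≤ -9
  C2: -y1 - 4y2 - 3y3 ≤ -7
  y1, y2, y3, y4 ≥ 0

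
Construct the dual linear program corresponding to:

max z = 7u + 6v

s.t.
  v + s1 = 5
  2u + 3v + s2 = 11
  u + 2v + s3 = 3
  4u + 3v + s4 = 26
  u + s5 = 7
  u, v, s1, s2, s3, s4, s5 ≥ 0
Minimize: z = 5y1 + 11y2 + 3y3 + 26y4 + 7y5

Subject to:
  C1: -2y2 - y3 - 4y4 - y5 ≤ -7
  C2: -y1 - 3y2 - 2y3 - 3y4 ≤ -6
  y1, y2, y3, y4, y5 ≥ 0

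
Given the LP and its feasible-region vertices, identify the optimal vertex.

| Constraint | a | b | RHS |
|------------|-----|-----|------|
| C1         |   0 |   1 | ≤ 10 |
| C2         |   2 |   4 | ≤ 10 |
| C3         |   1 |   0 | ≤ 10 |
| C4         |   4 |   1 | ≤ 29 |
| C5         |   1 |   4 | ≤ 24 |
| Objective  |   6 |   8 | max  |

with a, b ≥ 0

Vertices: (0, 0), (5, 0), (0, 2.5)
(5, 0) with z = 30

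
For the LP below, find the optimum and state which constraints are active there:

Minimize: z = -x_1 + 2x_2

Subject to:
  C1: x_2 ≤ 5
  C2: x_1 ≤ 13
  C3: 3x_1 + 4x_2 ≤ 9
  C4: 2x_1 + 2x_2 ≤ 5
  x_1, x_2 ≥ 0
Optimal: x_1 = 2.5, x_2 = 0
Slack at optimum:
  C1: slack = 5
  C2: slack = 10.5
  C3: slack = 1.5
  C4: slack = 0 (binding)
  x_1 ≥ 0: x_1 = 2.5
  x_2 ≥ 0: x_2 = 0 (binding)
Binding constraints: C4, x_2 ≥ 0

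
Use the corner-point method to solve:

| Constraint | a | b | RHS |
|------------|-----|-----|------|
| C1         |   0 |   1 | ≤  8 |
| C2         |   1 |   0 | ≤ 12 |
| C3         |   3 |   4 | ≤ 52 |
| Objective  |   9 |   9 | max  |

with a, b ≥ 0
Each vertex is the intersection of two constraint boundaries that also satisfies all remaining constraints:
  a = 0 and b = 0 → (0, 0)
  a = 12 and b = 0 → (12, 0)
  a = 12 and 3a + 4b = 52 → (12, 4)
  b = 8 and 3a + 4b = 52 → (6.667, 8)
  b = 8 and a = 0 → (0, 8)

Evaluating z = 9a + 9b at each vertex:
  (0, 0): z = 0
  (12, 0): z = 108
  (12, 4): z = 144
  (6.667, 8): z = 132
  (0, 8): z = 72

The maximum is at (12, 4) with z = 144.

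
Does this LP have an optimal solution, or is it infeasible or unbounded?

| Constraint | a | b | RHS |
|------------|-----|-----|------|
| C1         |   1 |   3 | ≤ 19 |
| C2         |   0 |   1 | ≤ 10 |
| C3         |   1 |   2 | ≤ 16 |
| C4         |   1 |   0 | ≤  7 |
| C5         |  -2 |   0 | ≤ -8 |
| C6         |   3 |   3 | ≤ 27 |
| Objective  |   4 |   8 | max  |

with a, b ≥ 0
The point (4, 5) satisfies every constraint, so the LP is feasible; the constraints give a ≤ 7 and b ≤ 10, which with a, b ≥ 0 keep the feasible region inside a bounded box. A feasible, bounded LP attains a finite optimum at a vertex.

Evaluating z = 4a + 8b at each vertex:
  (4, 0): z = 16
  (7, 0): z = 28
  (7, 2): z = 44
  (4, 5): z = 56

Bounded optimum: z* = 56 at (4, 5).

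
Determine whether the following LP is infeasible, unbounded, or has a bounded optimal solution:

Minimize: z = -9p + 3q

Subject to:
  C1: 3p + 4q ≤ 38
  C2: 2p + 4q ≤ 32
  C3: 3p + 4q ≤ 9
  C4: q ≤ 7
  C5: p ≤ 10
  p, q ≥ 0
The point (3, 0) satisfies every constraint, so the LP is feasible; the constraints give p ≤ 10 and q ≤ 7, which with p, q ≥ 0 keep the feasible region inside a bounded box. A feasible, bounded LP attains a finite optimum at a vertex.

Bounded optimum: z* = -27 at (3, 0).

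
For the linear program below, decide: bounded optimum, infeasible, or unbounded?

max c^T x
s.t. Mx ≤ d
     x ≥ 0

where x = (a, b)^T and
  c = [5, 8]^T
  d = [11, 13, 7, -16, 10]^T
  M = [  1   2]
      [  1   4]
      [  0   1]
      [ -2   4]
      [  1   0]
The point (10, 0.5) satisfies every constraint, so the LP is feasible; the constraints give a ≤ 10 and b ≤ 7, which with a, b ≥ 0 keep the feasible region inside a bounded box. A feasible, bounded LP attains a finite optimum at a vertex.

Evaluating z = 5a + 8b at each vertex:
  (8, 0): z = 40
  (10, 0): z = 50
  (10, 0.5): z = 54
  (9.5, 0.75): z = 53.5

Bounded optimum: z* = 54 at (10, 0.5).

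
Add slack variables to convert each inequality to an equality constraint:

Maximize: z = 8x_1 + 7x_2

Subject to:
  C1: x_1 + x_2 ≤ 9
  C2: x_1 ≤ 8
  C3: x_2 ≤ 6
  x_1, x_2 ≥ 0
max z = 8x_1 + 7x_2

s.t.
  x_1 + x_2 + s1 = 9
  x_1 + s2 = 8
  x_2 + s3 = 6
  x_1, x_2, s1, s2, s3 ≥ 0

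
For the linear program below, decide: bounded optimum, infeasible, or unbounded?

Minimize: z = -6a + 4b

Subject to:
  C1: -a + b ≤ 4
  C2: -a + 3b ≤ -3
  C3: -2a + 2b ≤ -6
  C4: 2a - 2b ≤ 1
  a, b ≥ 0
C4 requires 2a - 2b ≤ 1, while C3 (-2a + 2b ≤ -6) is equivalent to 2a - 2b ≥ 6. Together they would need 6 ≤ 2a - 2b ≤ 1, which is impossible since 6 > 1. No point satisfies all constraints.

The feasible region is empty; the LP is infeasible.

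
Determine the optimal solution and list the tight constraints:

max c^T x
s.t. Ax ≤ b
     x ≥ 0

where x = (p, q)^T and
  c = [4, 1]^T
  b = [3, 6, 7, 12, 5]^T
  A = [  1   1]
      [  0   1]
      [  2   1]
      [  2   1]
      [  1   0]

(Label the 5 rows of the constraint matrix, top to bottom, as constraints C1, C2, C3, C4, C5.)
Optimal: p = 3, q = 0
Binding: C1, q ≥ 0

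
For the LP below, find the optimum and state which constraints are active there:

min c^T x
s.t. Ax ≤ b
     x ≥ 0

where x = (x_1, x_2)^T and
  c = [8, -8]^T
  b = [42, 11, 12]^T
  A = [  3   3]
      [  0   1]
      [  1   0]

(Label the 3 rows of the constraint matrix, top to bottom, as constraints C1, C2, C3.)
Optimal: x_1 = 0, x_2 = 11
Slack at optimum:
  C1: slack = 9
  C2: slack = 0 (binding)
  C3: slack = 12
  x_1 ≥ 0: x_1 = 0 (binding)
  x_2 ≥ 0: x_2 = 11
Binding constraints: C2, x_1 ≥ 0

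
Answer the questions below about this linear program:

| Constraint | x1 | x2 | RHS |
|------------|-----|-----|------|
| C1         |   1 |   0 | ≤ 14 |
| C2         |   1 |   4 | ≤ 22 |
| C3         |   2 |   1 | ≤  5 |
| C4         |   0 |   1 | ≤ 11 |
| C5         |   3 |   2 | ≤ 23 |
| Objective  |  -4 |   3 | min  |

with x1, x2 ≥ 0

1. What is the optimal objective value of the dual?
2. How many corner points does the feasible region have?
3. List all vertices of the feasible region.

1. -10 (by strong duality, equal to the primal optimum)
2. 3
3. (0, 0), (2.5, 0), (0, 5)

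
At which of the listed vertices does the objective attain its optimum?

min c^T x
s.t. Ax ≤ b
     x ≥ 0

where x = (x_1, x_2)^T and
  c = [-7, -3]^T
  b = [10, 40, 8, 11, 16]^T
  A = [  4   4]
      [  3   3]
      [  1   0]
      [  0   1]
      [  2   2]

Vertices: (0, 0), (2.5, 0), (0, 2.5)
Evaluating z = -7x_1 - 3x_2 at each vertex:
  (0, 0): z = 0
  (2.5, 0): z = -17.5
  (0, 2.5): z = -7.5

The smallest value is z = -17.5, attained at (2.5, 0).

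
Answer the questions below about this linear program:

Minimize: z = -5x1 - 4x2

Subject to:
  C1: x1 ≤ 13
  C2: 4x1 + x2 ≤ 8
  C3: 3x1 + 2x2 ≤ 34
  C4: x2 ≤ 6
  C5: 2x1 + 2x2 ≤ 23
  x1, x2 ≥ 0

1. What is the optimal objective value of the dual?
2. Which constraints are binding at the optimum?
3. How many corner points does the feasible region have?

1. -26.5 (by strong duality, equal to the primal optimum)
2. C2, C4
3. 4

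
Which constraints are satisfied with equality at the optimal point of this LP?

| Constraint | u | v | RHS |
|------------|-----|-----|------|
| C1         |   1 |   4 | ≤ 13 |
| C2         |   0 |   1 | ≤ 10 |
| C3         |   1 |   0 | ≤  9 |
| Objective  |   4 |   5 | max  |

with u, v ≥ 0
Optimal: u = 9, v = 1
Binding: C1, C3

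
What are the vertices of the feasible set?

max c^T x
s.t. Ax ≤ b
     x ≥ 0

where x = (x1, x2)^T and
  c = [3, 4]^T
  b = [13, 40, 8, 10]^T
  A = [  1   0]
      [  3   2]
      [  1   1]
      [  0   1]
Each vertex is the intersection of two constraint boundaries that also satisfies all remaining constraints:
  x1 = 0 and x2 = 0 → (0, 0)
  x1 + x2 = 8 and x2 = 0 → (8, 0)
  x1 + x2 = 8 and x1 = 0 → (0, 8)

Vertices: (0, 0), (8, 0), (0, 8)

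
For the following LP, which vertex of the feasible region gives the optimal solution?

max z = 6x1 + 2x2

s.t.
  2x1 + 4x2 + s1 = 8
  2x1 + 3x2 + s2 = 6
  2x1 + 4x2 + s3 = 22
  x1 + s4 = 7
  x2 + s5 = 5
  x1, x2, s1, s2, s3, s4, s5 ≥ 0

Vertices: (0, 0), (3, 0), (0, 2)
Evaluating z = 6x1 + 2x2 at each vertex:
  (0, 0): z = 0
  (3, 0): z = 18
  (0, 2): z = 4

The largest value is z = 18, attained at (3, 0).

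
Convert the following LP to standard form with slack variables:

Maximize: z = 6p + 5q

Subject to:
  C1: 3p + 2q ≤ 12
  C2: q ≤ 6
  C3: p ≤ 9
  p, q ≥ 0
max z = 6p + 5q

s.t.
  3p + 2q + s1 = 12
  q + s2 = 6
  p + s3 = 9
  p, q, s1, s2, s3 ≥ 0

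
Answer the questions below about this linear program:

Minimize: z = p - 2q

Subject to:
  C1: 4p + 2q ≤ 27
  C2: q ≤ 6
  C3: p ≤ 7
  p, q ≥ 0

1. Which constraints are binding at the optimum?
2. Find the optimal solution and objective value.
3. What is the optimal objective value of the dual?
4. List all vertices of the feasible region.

1. C2, p ≥ 0
2. p = 0, q = 6, z = -12
3. -12 (by strong duality, equal to the primal optimum)
4. (0, 0), (6.75, 0), (3.75, 6), (0, 6)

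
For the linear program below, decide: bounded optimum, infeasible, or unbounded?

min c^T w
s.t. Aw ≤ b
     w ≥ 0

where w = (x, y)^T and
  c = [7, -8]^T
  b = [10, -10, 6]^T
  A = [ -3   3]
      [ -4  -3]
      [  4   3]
One constraint requires 4x + 3y ≤ 6, while the constraint -4x - 3y ≤ -10 is equivalent to 4x + 3y ≥ 10. Together they would need 10 ≤ 4x + 3y ≤ 6, which is impossible since 10 > 6. No point satisfies all constraints.

Infeasible — the constraint set is empty.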